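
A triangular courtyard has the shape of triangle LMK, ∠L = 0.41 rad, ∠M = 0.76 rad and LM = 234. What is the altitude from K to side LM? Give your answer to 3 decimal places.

h_K ≈ 69.790

The third angle is ∠K = π − ∠L − ∠M = 1.972 rad.
Law of sines: MK = LM·sin L/sin K ≈ 101.3.
Law of sines: KL = LM·sin M/sin K ≈ 175.08.
Area = ½·LM·MK·sin M ≈ 8165.4.
The altitude from K has length 2·area/LM ≈ 69.79.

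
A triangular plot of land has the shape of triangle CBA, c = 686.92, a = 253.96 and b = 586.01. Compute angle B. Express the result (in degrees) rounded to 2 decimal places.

By the law of cosines, cos B = (a² + c² − b²) / (2·a·c) ≈ 0.55301, so ∠B ≈ 56.43°.

∠B ≈ 56.43°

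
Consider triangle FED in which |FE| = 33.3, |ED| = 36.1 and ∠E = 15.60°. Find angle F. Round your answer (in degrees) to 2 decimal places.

By the law of cosines, |DF|² = |FE|² + |ED|² − 2·|FE|·|ED|·cos E = 96.407, so |DF| ≈ 9.8187.
Law of cosines again: cos F = (|DF|² + |FE|² − |ED|²)/(2·|DF|·|FE|) ≈ -0.14973, so ∠F ≈ 98.61°.

98.61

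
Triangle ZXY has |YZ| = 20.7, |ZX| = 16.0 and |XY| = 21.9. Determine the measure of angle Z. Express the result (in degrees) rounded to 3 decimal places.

∠Z ≈ 71.983°

By the law of cosines, cos Z = (|YZ|² + |ZX|² − |XY|²) / (2·|YZ|·|ZX|) ≈ 0.30930, so ∠Z ≈ 71.98°.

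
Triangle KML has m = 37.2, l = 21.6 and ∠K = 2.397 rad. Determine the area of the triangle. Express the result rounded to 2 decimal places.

area ≈ 272.26

Area = ½·m·l·sin K ≈ 272.26.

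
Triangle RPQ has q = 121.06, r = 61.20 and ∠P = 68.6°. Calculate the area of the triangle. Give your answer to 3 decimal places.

3449.037

Area = ½·q·r·sin P ≈ 3449.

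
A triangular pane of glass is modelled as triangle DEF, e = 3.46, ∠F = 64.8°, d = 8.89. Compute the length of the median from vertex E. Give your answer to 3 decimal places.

8.302

By the law of cosines, f² = d² + e² − 2·d·e·cos F = 64.81, so f ≈ 8.0505.
Median from E: ½√(2·f² + 2·d² − e²) ≈ 8.3023.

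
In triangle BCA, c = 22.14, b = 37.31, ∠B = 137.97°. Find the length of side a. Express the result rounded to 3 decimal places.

17.794

Law of sines: sin C = c·sin B/b ≈ 0.39730.
Since b ≥ c, only the acute value applies: ∠C ≈ 23.41°.
Then ∠A = 180° − ∠B − ∠C ≈ 18.62°.
Law of sines gives a = b·sin A/sin B ≈ 17.794.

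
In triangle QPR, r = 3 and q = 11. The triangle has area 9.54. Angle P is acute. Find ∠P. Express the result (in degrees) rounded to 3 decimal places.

∠P ≈ 35.323°

From area = ½·r·q·sin P, we get sin P = 2·area/(r·q) ≈ 0.57818.
Taking the acute solution, ∠P ≈ 35.32°.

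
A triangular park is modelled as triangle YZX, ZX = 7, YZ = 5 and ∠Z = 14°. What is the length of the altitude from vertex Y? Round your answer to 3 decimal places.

By the law of cosines, XY² = YZ² + ZX² − 2·YZ·ZX·cos Z = 6.0793, so XY ≈ 2.4656.
Area = ½·YZ·ZX·sin Z ≈ 4.2336.
The altitude from Y has length 2·area/ZX ≈ 1.2096.

h_Y ≈ 1.210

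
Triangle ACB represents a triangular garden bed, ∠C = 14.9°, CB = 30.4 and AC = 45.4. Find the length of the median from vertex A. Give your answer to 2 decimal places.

By the law of cosines, BA² = AC² + CB² − 2·AC·CB·cos C = 317.81, so BA ≈ 17.827.
Median from A: ½√(2·BA² + 2·AC² − CB²) ≈ 30.959.

30.96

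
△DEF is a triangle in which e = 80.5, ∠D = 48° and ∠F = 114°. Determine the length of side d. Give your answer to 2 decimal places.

193.59

The third angle is ∠E = 180° − ∠F − ∠D = 18.00°.
Law of sines: d = e·sin D/sin E ≈ 193.59.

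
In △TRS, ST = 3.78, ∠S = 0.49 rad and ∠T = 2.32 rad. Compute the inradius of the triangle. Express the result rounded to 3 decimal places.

The third angle is ∠R = π − ∠S − ∠T = 0.332 rad.
Law of sines: RS = ST·sin T/sin R ≈ 8.502.
Law of sines: TR = ST·sin S/sin R ≈ 5.4645.
Area = ½·ST·RS·sin S ≈ 7.5624.
Semiperimeter s = (8.502+3.78+5.4645)/2 = 8.8733.
Inradius = area/s = 7.5624/8.8733 ≈ 0.85227.

r ≈ 0.852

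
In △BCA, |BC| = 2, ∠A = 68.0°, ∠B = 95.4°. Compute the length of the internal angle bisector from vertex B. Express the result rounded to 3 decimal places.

t_B ≈ 0.634

The third angle is ∠C = 180° − ∠A − ∠B = 16.60°.
Law of sines: |CA| = |BC|·sin B/sin A ≈ 2.1475.
Law of sines: |AB| = |BC|·sin C/sin A ≈ 0.61625.
The bisector from B has length 2·|AB|·|BC|·cos(∠B/2)/(|AB|+|BC|) ≈ 0.6341.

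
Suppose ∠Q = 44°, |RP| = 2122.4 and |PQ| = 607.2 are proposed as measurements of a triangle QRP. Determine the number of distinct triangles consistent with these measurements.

|PQ|·sin Q = 607.2·sin(44°) ≈ 421.8.
Since |RP| ≥ |PQ|, exactly one triangle exists.

1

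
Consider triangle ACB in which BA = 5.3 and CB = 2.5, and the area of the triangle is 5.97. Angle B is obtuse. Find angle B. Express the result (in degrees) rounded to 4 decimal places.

From area = ½·CB·BA·sin B, we get sin B = 2·area/(CB·BA) ≈ 0.90113.
Taking the obtuse solution, ∠B ≈ 115.69°.

115.6927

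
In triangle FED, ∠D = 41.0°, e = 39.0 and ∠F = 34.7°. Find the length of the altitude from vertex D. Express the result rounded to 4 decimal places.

The third angle is ∠E = 180° − ∠D − ∠F = 104.30°.
Law of sines: f = e·sin F/sin E ≈ 22.912.
Law of sines: d = e·sin D/sin E ≈ 26.404.
Area = ½·e·f·sin D ≈ 293.11.
The altitude from D has length 2·area/d ≈ 22.202.

22.2019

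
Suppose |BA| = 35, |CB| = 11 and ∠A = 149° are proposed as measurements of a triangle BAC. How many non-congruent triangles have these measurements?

0

|BA|·sin A = 35·sin(149°) ≈ 18.03.
Since ∠A is not acute, a triangle exists only if |CB| > |BA|; here |CB| ≤ |BA|, so there is no triangle.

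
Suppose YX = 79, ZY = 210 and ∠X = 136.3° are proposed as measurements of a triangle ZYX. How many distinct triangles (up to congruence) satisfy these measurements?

YX·sin X = 79·sin(136.3°) ≈ 54.58.
Since ∠X is not acute, a triangle exists only if ZY > YX; here ZY > YX, so there is exactly one triangle.

1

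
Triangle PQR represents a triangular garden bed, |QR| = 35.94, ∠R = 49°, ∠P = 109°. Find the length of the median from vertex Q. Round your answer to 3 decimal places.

The third angle is ∠Q = 180° − ∠R − ∠P = 22.00°.
Law of sines: |RP| = |QR|·sin Q/sin P ≈ 14.239.
Law of sines: |PQ| = |QR|·sin R/sin P ≈ 28.687.
Median from Q: ½√(2·|PQ|² + 2·|QR|² − |RP|²) ≈ 31.727.

31.727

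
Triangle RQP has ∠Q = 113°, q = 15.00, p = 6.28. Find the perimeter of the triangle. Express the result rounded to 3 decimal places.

perimeter ≈ 32.668

Law of sines: sin P = p·sin Q/q ≈ 0.38538.
Since q ≥ p, only the acute value applies: ∠P ≈ 22.67°.
Then ∠R = 180° − ∠Q − ∠P ≈ 44.33°.
Law of sines gives r = q·sin R/sin Q ≈ 11.388.
Semiperimeter s = (11.388+15+6.28)/2 = 16.334.
Perimeter = 11.388 + 15 + 6.28 = 32.668.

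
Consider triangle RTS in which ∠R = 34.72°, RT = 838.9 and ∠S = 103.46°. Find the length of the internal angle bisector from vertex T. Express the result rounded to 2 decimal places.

t_T ≈ 578.88

The third angle is ∠T = 180° − ∠S − ∠R = 41.82°.
Law of sines: TS = RT·sin R/sin S ≈ 491.3.
Law of sines: SR = RT·sin T/sin S ≈ 575.17.
The bisector from T has length 2·RT·TS·cos(∠T/2)/(RT+TS) ≈ 578.88.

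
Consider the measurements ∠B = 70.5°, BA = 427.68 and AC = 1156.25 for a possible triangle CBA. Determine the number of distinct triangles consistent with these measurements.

1

BA·sin B = 427.68·sin(70.5°) ≈ 403.1.
Since AC ≥ BA, exactly one triangle exists.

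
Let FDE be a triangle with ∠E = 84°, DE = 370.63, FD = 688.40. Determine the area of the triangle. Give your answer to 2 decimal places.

Law of sines: sin F = DE·sin E/FD ≈ 0.53544.
Since FD ≥ DE, only the acute value applies: ∠F ≈ 32.37°.
Then ∠D = 180° − ∠E − ∠F ≈ 63.63°.
Law of sines gives EF = FD·sin D/sin E ≈ 620.14.
Area = ½·FD·DE·sin D ≈ 1.1429e+05.

area ≈ 114292.41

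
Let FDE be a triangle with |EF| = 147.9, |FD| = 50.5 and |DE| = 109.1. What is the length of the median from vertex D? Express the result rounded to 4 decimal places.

m_D ≈ 41.9276

Median from D: ½√(2·|FD|² + 2·|DE|² − |EF|²) ≈ 41.928.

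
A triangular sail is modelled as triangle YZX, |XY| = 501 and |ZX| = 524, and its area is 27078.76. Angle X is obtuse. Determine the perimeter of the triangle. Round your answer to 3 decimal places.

perimeter ≈ 2044.476

From area = ½·|ZX|·|XY|·sin X, we get sin X = 2·area/(|ZX|·|XY|) ≈ 0.20630.
Taking the obtuse solution, ∠X ≈ 2.934 rad.
Law of cosines then gives |YZ| ≈ 1019.5.
Perimeter = 524 + 501 + 1019.5 = 2044.5.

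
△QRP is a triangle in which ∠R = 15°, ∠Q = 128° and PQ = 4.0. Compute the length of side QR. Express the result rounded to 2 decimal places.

The third angle is ∠P = 180° − ∠Q − ∠R = 37.00°.
Law of sines: QR = PQ·sin P/sin R ≈ 9.3009.

9.30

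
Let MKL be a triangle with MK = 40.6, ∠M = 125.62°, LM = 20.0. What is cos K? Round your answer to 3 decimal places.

By the law of cosines, KL² = LM² + MK² − 2·LM·MK·cos M = 2994.2, so KL ≈ 54.719.
Law of cosines again: cos K = (MK² + KL² − LM²)/(2·MK·KL) ≈ 0.95484, so ∠K ≈ 17.28°.

0.955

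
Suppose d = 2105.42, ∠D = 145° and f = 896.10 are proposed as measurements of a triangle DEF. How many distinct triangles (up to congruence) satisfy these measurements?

1

f·sin D = 896.10·sin(145°) ≈ 514.
Since ∠D is not acute, a triangle exists only if d > f; here d > f, so there is exactly one triangle.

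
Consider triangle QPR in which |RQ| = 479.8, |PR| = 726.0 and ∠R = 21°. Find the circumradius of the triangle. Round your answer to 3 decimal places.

By the law of cosines, |QP|² = |PR|² + |RQ|² − 2·|PR|·|RQ|·cos R = 1.0689e+05, so |QP| ≈ 326.94.
Area = ½·|PR|·|RQ|·sin R ≈ 62416.
Circumradius = |QP|/(2 sin R) ≈ 456.15.

456.145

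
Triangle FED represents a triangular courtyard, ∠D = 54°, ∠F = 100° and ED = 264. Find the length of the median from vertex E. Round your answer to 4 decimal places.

The third angle is ∠E = 180° − ∠D − ∠F = 26.00°.
Law of sines: DF = ED·sin E/sin F ≈ 117.52.
Law of sines: FE = ED·sin D/sin F ≈ 216.88.
Median from E: ½√(2·FE² + 2·ED² − DF²) ≈ 234.34.

m_E ≈ 234.3352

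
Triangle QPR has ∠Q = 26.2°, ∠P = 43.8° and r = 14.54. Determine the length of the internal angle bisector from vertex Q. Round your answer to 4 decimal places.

The third angle is ∠R = 180° − ∠Q − ∠P = 110.00°.
Law of sines: q = r·sin Q/sin R ≈ 6.8315.
Law of sines: p = r·sin P/sin R ≈ 10.71.
The bisector from Q has length 2·p·r·cos(∠Q/2)/(p+r) ≈ 12.013.

t_Q ≈ 12.0133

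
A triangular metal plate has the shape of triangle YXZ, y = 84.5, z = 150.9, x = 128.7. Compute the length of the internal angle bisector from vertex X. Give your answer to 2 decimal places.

By the law of cosines, cos X = (z² + y² − x²) / (2·z·y) ≈ 0.52338, so ∠X ≈ 58.44°.
The bisector from X has length 2·z·y·cos(∠X/2)/(z+y) ≈ 94.549.

94.55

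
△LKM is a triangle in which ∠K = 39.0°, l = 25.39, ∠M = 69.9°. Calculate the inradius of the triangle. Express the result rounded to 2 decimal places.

The third angle is ∠L = 180° − ∠K − ∠M = 71.10°.
Law of sines: k = l·sin K/sin L ≈ 16.889.
Law of sines: m = l·sin M/sin L ≈ 25.202.
Area = ½·l·k·sin M ≈ 201.35.
Semiperimeter s = (25.39+16.889+25.202)/2 = 33.741.
Inradius = area/s = 201.35/33.741 ≈ 5.9675.

r ≈ 5.97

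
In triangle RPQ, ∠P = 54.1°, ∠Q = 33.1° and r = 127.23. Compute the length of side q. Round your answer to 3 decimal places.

69.564

The third angle is ∠R = 180° − ∠P − ∠Q = 92.80°.
Law of sines: q = r·sin Q/sin R ≈ 69.564.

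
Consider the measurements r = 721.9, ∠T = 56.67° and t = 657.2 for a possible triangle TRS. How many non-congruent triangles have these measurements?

r·sin T = 721.9·sin(56.67°) ≈ 603.2.
Since r sin T < t < r (603.2 < 657.2 < 721.9), two triangles exist.

2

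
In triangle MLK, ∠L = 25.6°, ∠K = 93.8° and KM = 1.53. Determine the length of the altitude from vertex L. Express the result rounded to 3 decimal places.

The third angle is ∠M = 180° − ∠L − ∠K = 60.60°.
Law of sines: LK = KM·sin M/sin L ≈ 3.0849.
Law of sines: ML = KM·sin K/sin L ≈ 3.5332.
Area = ½·KM·LK·sin K ≈ 2.3548.
The altitude from L has length 2·area/KM ≈ 3.0782.

h_L ≈ 3.078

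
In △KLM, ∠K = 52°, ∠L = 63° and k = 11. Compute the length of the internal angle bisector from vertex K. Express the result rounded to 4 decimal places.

The third angle is ∠M = 180° − ∠K − ∠L = 65.00°.
Law of sines: l = k·sin L/sin K ≈ 12.438.
Law of sines: m = k·sin M/sin K ≈ 12.651.
The bisector from K has length 2·l·m·cos(∠K/2)/(l+m) ≈ 11.274.

t_K ≈ 11.2741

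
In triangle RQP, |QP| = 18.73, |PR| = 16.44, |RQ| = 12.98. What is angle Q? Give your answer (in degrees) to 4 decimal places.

∠Q ≈ 59.1933°

By the law of cosines, cos Q = (|RQ|² + |QP|² − |PR|²) / (2·|RQ|·|QP|) ≈ 0.51214, so ∠Q ≈ 59.19°.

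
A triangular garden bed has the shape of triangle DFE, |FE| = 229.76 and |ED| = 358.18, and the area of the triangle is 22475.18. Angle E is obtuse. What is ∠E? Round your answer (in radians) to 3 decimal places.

From area = ½·|FE|·|ED|·sin E, we get sin E = 2·area/(|FE|·|ED|) ≈ 0.54621.
Taking the obtuse solution, ∠E ≈ 2.5638 rad.

∠E ≈ 2.564 rad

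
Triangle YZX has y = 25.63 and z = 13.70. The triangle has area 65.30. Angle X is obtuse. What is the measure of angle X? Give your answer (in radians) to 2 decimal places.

2.76

From area = ½·y·z·sin X, we get sin X = 2·area/(y·z) ≈ 0.37194.
Taking the obtuse solution, ∠X ≈ 2.760 rad.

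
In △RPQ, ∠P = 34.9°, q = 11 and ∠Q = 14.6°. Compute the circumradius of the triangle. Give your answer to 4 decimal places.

The third angle is ∠R = 180° − ∠P − ∠Q = 130.50°.
Law of sines: r = q·sin R/sin Q ≈ 33.183.
Law of sines: p = q·sin P/sin Q ≈ 24.968.
Circumradius = q/(2 sin Q) ≈ 21.819.

21.8194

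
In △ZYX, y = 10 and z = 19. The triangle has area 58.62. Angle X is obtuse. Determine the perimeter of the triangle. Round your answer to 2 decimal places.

perimeter ≈ 56.57

From area = ½·z·y·sin X, we get sin X = 2·area/(z·y) ≈ 0.61705.
Taking the obtuse solution, ∠X ≈ 2.477 rad.
Law of cosines then gives x ≈ 27.569.
Perimeter = 19 + 10 + 27.569 = 56.569.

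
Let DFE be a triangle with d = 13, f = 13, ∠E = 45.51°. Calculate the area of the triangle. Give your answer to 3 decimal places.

Area = ½·d·f·sin E ≈ 60.28.

area ≈ 60.280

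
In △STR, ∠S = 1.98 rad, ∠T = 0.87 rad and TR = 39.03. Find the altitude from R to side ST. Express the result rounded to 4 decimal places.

h_R ≈ 29.8318

The third angle is ∠R = π − ∠S − ∠T = 0.292 rad.
Law of sines: RS = TR·sin T/sin S ≈ 32.516.
Law of sines: ST = TR·sin R/sin S ≈ 12.23.
Area = ½·TR·RS·sin R ≈ 182.42.
The altitude from R has length 2·area/ST ≈ 29.832.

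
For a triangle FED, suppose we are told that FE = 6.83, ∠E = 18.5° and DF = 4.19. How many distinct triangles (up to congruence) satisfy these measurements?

2

FE·sin E = 6.83·sin(18.5°) ≈ 2.167.
Since FE sin E < DF < FE (2.167 < 4.19 < 6.83), two triangles exist.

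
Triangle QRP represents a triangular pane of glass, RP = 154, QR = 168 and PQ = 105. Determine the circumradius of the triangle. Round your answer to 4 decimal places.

85.7593

By the law of cosines, cos Q = (PQ² + QR² − RP²) / (2·PQ·QR) ≈ 0.44028, so ∠Q ≈ 63.88°.
Circumradius = RP/(2 sin Q) ≈ 85.759.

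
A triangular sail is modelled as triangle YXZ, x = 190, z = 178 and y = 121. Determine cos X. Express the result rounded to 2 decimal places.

cos X ≈ 0.24

By the law of cosines, cos X = (z² + y² − x²) / (2·z·y) ≈ 0.23737, so ∠X ≈ 76.27°.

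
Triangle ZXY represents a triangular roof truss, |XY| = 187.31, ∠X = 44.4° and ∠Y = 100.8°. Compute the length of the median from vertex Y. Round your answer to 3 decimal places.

The third angle is ∠Z = 180° − ∠X − ∠Y = 34.80°.
Law of sines: |YZ| = |XY|·sin X/sin Z ≈ 229.63.
Law of sines: |ZX| = |XY|·sin Y/sin Z ≈ 322.39.
Median from Y: ½√(2·|XY|² + 2·|YZ|² − |ZX|²) ≈ 133.88.

m_Y ≈ 133.881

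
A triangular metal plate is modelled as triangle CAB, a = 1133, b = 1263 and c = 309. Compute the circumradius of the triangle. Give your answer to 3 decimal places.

By the law of cosines, cos C = (a² + b² − c²) / (2·a·b) ≈ 0.97254, so ∠C ≈ 13.46°.
Circumradius = c/(2 sin C) ≈ 663.88.

R ≈ 663.878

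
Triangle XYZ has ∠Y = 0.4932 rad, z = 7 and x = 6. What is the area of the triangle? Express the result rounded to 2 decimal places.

Area = ½·z·x·sin Y ≈ 9.9424.

area ≈ 9.94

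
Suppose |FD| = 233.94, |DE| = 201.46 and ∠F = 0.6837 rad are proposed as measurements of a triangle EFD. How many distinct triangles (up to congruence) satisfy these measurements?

|FD|·sin F = 233.94·sin(0.6837 rad) ≈ 147.8.
Since |FD| sin F < |DE| < |FD| (147.8 < 201.46 < 233.94), two triangles exist.

2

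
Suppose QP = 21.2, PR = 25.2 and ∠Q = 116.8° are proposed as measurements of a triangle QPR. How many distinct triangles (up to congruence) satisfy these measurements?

1

QP·sin Q = 21.2·sin(116.8°) ≈ 18.92.
Since ∠Q is not acute, a triangle exists only if PR > QP; here PR > QP, so there is exactly one triangle.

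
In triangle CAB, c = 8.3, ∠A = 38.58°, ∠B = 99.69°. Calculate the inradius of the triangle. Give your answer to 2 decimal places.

The third angle is ∠C = 180° − ∠A − ∠B = 41.73°.
Law of sines: a = c·sin A/sin C ≈ 7.7761.
Law of sines: b = c·sin B/sin C ≈ 12.292.
Area = ½·c·a·sin B ≈ 31.81.
Semiperimeter s = (8.3+7.7761+12.292)/2 = 14.184.
Inradius = area/s = 31.81/14.184 ≈ 2.2427.

r ≈ 2.24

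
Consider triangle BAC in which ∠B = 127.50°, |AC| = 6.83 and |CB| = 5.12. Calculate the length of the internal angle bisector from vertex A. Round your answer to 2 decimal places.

t_A ≈ 3.35

Law of sines: sin A = |CB|·sin B/|AC| ≈ 0.59472.
Since |AC| ≥ |CB|, only the acute value applies: ∠A ≈ 36.49°.
Then ∠C = 180° − ∠B − ∠A ≈ 16.01°.
Law of sines gives |BA| = |AC|·sin C/sin B ≈ 2.374.
The bisector from A has length 2·|BA|·|AC|·cos(∠A/2)/(|BA|+|AC|) ≈ 3.3462.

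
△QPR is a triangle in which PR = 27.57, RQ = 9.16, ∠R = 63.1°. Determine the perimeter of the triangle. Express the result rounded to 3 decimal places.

By the law of cosines, QP² = PR² + RQ² − 2·PR·RQ·cos R = 615.49, so QP ≈ 24.809.
Semiperimeter s = (27.57+9.16+24.809)/2 = 30.77.
Perimeter = 27.57 + 9.16 + 24.809 = 61.539.

perimeter ≈ 61.539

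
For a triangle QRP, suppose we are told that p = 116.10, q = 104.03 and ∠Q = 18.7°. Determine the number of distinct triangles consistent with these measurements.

p·sin Q = 116.10·sin(18.7°) ≈ 37.22.
Since p sin Q < q < p (37.22 < 104.03 < 116.10), two triangles exist.

2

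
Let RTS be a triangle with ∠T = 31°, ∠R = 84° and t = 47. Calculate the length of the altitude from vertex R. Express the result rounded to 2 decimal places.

The third angle is ∠S = 180° − ∠R − ∠T = 65.00°.
Law of sines: r = t·sin R/sin T ≈ 90.755.
Law of sines: s = t·sin S/sin T ≈ 82.705.
Area = ½·t·r·sin S ≈ 1932.9.
The altitude from R has length 2·area/r ≈ 42.596.

42.60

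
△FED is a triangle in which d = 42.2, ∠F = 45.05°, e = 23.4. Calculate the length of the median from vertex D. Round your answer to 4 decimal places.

m_D ≈ 17.1792

By the law of cosines, f² = e² + d² − 2·e·d·cos F = 933.11, so f ≈ 30.547.
Median from D: ½√(2·f² + 2·e² − d²) ≈ 17.179.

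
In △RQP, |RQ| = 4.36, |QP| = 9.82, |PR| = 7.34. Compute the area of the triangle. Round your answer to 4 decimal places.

area ≈ 14.8790

Semiperimeter s = (9.82 + 7.34 + 4.36)/2 = 10.76.
Heron's formula: area = √(10.76·0.94·3.42·6.4) ≈ 14.879.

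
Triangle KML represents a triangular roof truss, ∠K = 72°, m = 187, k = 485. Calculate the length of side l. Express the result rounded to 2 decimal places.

509.00

Law of sines: sin M = m·sin K/k ≈ 0.36670.
Since k ≥ m, only the acute value applies: ∠M ≈ 21.51°.
Then ∠L = 180° − ∠K − ∠M ≈ 86.49°.
Law of sines gives l = k·sin L/sin K ≈ 509.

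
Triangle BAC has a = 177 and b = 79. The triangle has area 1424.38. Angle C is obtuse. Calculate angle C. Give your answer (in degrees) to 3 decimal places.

∠C ≈ 168.245°

From area = ½·b·a·sin C, we get sin C = 2·area/(b·a) ≈ 0.20373.
Taking the obtuse solution, ∠C ≈ 168.24°.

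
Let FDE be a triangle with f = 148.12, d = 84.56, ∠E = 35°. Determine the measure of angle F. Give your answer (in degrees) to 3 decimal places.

By the law of cosines, e² = f² + d² − 2·f·d·cos E = 8570.1, so e ≈ 92.575.
Law of cosines again: cos F = (d² + e² − f²)/(2·d·e) ≈ -0.39722, so ∠F ≈ 113.40°.

∠F ≈ 113.405°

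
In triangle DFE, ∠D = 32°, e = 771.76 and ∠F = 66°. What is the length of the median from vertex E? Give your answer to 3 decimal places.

The third angle is ∠E = 180° − ∠D − ∠F = 82.00°.
Law of sines: d = e·sin D/sin E ≈ 412.99.
Law of sines: f = e·sin F/sin E ≈ 711.97.
Median from E: ½√(2·d² + 2·f² − e²) ≈ 435.69.

435.689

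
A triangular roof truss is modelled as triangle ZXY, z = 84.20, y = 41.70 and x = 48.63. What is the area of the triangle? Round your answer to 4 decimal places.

686.1853

Semiperimeter s = (84.2 + 48.63 + 41.7)/2 = 87.265.
Heron's formula: area = √(87.265·3.065·38.635·45.565) ≈ 686.19.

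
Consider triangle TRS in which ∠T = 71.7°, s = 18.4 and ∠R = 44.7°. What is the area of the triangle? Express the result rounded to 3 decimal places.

area ≈ 126.211

The third angle is ∠S = 180° − ∠T − ∠R = 63.60°.
Law of sines: t = s·sin T/sin S ≈ 19.503.
Law of sines: r = s·sin R/sin S ≈ 14.449.
Area = ½·s·t·sin R ≈ 126.21.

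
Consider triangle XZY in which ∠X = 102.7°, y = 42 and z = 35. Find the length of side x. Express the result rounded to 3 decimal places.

By the law of cosines, x² = z² + y² − 2·z·y·cos X = 3635.3, so x ≈ 60.294.

60.294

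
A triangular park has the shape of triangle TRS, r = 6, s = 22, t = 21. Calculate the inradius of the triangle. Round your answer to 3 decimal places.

Semiperimeter p = (21 + 6 + 22)/2 = 24.5.
Heron's formula: area = √(24.5·3.5·18.5·2.5) ≈ 62.976.
Inradius = area/p = 62.976/24.5 ≈ 2.5704.

2.570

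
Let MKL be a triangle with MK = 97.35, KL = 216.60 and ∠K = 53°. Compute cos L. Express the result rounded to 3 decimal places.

0.897

By the law of cosines, LM² = MK² + KL² − 2·MK·KL·cos K = 31013, so LM ≈ 176.1.
Law of cosines again: cos L = (KL² + LM² − MK²)/(2·KL·LM) ≈ 0.89727, so ∠L ≈ 26.20°.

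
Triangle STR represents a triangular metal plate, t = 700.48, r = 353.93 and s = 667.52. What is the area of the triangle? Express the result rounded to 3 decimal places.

Semiperimeter p = (667.52 + 700.48 + 353.93)/2 = 860.97.
Heron's formula: area = √(860.97·193.45·160.49·507.04) ≈ 1.1641e+05.

area ≈ 116414.666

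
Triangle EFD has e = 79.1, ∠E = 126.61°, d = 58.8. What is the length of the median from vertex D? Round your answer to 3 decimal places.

51.648

Law of sines: sin D = d·sin E/e ≈ 0.59671.
Since e ≥ d, only the acute value applies: ∠D ≈ 36.63°.
Then ∠F = 180° − ∠E − ∠D ≈ 16.76°.
Law of sines gives f = e·sin F/sin E ≈ 28.408.
Median from D: ½√(2·e² + 2·f² − d²) ≈ 51.648.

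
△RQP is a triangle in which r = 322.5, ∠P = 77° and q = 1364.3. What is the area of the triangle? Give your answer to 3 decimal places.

area ≈ 214354.959

Area = ½·r·q·sin P ≈ 2.1435e+05.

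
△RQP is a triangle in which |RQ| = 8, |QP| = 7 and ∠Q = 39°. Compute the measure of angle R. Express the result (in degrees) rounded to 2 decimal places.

By the law of cosines, |PR|² = |RQ|² + |QP|² − 2·|RQ|·|QP|·cos Q = 25.96, so |PR| ≈ 5.0951.
Law of cosines again: cos R = (|PR|² + |RQ|² − |QP|²)/(2·|PR|·|RQ|) ≈ 0.50244, so ∠R ≈ 59.84°.

∠R ≈ 59.84°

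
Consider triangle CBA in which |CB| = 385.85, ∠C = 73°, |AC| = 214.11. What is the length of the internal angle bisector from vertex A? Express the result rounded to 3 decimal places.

By the law of cosines, |BA|² = |AC|² + |CB|² − 2·|AC|·|CB|·cos C = 1.4642e+05, so |BA| ≈ 382.64.
Law of cosines again: cos A = (|BA|² + |AC|² − |CB|²)/(2·|BA|·|AC|) ≈ 0.26473, so ∠A ≈ 74.65°.
The bisector from A has length 2·|BA|·|AC|·cos(∠A/2)/(|BA|+|AC|) ≈ 218.35.

218.349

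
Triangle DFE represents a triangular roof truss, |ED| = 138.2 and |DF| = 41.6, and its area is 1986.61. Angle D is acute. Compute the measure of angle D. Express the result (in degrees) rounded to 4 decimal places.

From area = ½·|ED|·|DF|·sin D, we get sin D = 2·area/(|ED|·|DF|) ≈ 0.69110.
Taking the acute solution, ∠D ≈ 43.72°.

∠D ≈ 43.7173°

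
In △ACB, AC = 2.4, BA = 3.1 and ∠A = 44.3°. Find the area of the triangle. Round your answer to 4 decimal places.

Area = ½·BA·AC·sin A ≈ 2.5981.

2.5981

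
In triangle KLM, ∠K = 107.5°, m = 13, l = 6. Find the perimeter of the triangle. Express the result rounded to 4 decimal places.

By the law of cosines, k² = l² + m² − 2·l·m·cos K = 251.91, so k ≈ 15.872.
Semiperimeter s = (15.872+6+13)/2 = 17.436.
Perimeter = 15.872 + 6 + 13 = 34.872.

perimeter ≈ 34.8717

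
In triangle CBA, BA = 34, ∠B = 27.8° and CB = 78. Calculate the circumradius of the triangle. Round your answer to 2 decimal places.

By the law of cosines, AC² = CB² + BA² − 2·CB·BA·cos B = 2548.2, so AC ≈ 50.48.
Area = ½·CB·BA·sin B ≈ 618.43.
Circumradius = AC/(2 sin B) ≈ 54.118.

54.12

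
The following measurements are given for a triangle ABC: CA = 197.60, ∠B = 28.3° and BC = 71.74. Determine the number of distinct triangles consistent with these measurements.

1

BC·sin B = 71.74·sin(28.3°) ≈ 34.01.
Since CA ≥ BC, exactly one triangle exists.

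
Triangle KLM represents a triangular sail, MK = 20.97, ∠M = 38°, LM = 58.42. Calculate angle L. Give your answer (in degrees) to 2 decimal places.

By the law of cosines, KL² = LM² + MK² − 2·LM·MK·cos M = 1921.9, so KL ≈ 43.84.
Law of cosines again: cos L = (KL² + LM² − MK²)/(2·KL·LM) ≈ 0.95565, so ∠L ≈ 17.13°.

17.13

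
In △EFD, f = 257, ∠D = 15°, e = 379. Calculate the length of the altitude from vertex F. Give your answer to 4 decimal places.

By the law of cosines, d² = e² + f² − 2·e·f·cos D = 21522, so d ≈ 146.7.
Area = ½·e·f·sin D ≈ 12605.
The altitude from F has length 2·area/f ≈ 98.092.

h_F ≈ 98.0924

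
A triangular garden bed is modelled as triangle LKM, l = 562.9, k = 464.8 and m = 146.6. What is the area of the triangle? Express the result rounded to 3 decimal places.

27703.204

Semiperimeter s = (562.9 + 464.8 + 146.6)/2 = 587.15.
Heron's formula: area = √(587.15·24.25·122.35·440.55) ≈ 27703.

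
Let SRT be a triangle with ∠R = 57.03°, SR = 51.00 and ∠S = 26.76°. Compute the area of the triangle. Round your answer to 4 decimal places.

The third angle is ∠T = 180° − ∠S − ∠R = 96.21°.
Law of sines: RT = SR·sin S/sin T ≈ 23.099.
Law of sines: TS = SR·sin R/sin T ≈ 43.039.
Area = ½·SR·RT·sin R ≈ 494.15.

area ≈ 494.1549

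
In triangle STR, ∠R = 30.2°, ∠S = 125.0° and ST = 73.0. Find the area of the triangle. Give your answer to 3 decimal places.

The third angle is ∠T = 180° − ∠R − ∠S = 24.80°.
Law of sines: TR = ST·sin S/sin R ≈ 118.88.
Law of sines: RS = ST·sin T/sin R ≈ 60.872.
Area = ½·ST·TR·sin T ≈ 1820.

1820.025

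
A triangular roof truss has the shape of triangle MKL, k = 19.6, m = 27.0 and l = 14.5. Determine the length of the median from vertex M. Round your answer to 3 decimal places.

10.722

Median from M: ½√(2·k² + 2·l² − m²) ≈ 10.722.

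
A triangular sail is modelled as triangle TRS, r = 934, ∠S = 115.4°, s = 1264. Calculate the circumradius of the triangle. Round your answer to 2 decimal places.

699.63

Law of sines: sin R = r·sin S/s ≈ 0.66750.
Since s ≥ r, only the acute value applies: ∠R ≈ 41.87°.
Then ∠T = 180° − ∠S − ∠R ≈ 22.73°.
Law of sines gives t = s·sin T/sin S ≈ 540.57.
Circumradius = s/(2 sin S) ≈ 699.63.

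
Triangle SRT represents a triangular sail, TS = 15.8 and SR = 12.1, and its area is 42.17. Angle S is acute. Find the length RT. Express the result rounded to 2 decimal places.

From area = ½·TS·SR·sin S, we get sin S = 2·area/(TS·SR) ≈ 0.44115.
Taking the acute solution, ∠S ≈ 26.18°.
Law of cosines then gives RT ≈ 7.2738.

7.27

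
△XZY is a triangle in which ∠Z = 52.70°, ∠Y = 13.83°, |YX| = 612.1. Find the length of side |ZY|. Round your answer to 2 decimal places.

The third angle is ∠X = 180° − ∠Z − ∠Y = 113.47°.
Law of sines: |ZY| = |YX|·sin X/sin Z ≈ 705.82.

705.82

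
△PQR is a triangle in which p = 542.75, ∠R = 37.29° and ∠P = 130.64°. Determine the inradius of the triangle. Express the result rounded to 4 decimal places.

43.6908

The third angle is ∠Q = 180° − ∠R − ∠P = 12.07°.
Law of sines: q = p·sin Q/sin P ≈ 149.57.
Law of sines: r = p·sin R/sin P ≈ 433.34.
Area = ½·p·q·sin R ≈ 24590.
Semiperimeter s = (542.75+149.57+433.34)/2 = 562.83.
Inradius = area/s = 24590/562.83 ≈ 43.691.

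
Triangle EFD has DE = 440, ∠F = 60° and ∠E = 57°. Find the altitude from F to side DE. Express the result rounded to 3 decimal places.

The third angle is ∠D = 180° − ∠E − ∠F = 63.00°.
Law of sines: FD = DE·sin E/sin F ≈ 426.1.
Law of sines: EF = DE·sin D/sin F ≈ 452.69.
Area = ½·DE·FD·sin D ≈ 83525.
The altitude from F has length 2·area/DE ≈ 379.66.

h_F ≈ 379.660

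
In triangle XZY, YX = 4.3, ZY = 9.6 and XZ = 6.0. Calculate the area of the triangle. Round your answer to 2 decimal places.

Semiperimeter s = (9.6 + 4.3 + 6)/2 = 9.95.
Heron's formula: area = √(9.95·0.35·5.65·3.95) ≈ 8.8159.

area ≈ 8.82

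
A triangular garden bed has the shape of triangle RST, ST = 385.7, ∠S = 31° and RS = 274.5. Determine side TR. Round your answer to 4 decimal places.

206.4223

By the law of cosines, TR² = RS² + ST² − 2·RS·ST·cos S = 42610, so TR ≈ 206.42.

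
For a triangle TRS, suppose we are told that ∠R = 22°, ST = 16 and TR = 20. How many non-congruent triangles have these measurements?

TR·sin R = 20·sin(22°) ≈ 7.492.
Since TR sin R < ST < TR (7.492 < 16 < 20), two triangles exist.

2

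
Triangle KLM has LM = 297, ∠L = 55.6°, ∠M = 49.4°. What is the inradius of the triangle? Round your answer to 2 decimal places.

r ≈ 72.96

The third angle is ∠K = 180° − ∠L − ∠M = 75.00°.
Law of sines: MK = LM·sin L/sin K ≈ 253.7.
Law of sines: KL = LM·sin M/sin K ≈ 233.46.
Area = ½·LM·MK·sin M ≈ 28606.
Semiperimeter s = (297+253.7+233.46)/2 = 392.08.
Inradius = area/s = 28606/392.08 ≈ 72.958.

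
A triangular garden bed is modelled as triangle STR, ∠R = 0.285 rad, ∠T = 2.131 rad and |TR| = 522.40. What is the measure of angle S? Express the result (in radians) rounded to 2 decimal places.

The third angle is ∠S = π − ∠T − ∠R = 0.726 rad.

0.73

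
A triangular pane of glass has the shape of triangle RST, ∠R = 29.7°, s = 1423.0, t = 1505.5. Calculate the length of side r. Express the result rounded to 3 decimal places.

By the law of cosines, r² = s² + t² − 2·s·t·cos R = 5.6967e+05, so r ≈ 754.77.

754.768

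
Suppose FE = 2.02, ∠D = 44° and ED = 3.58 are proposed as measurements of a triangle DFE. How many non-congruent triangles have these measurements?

ED·sin D = 3.58·sin(44°) ≈ 2.487.
Since FE = 2.02 < 2.487 = ED sin D, no triangle exists.

0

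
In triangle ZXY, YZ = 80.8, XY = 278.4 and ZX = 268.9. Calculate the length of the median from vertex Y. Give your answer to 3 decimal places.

154.728

Median from Y: ½√(2·XY² + 2·YZ² − ZX²) ≈ 154.73.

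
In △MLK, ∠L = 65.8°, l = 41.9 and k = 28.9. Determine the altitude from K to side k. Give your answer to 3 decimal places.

h_K ≈ 40.513

Law of sines: sin K = k·sin L/l ≈ 0.62912.
Since l ≥ k, only the acute value applies: ∠K ≈ 38.99°.
Then ∠M = 180° − ∠L − ∠K ≈ 75.21°.
Law of sines gives m = l·sin M/sin L ≈ 44.416.
Area = ½·l·k·sin M ≈ 585.41.
The altitude from K has length 2·area/k ≈ 40.513.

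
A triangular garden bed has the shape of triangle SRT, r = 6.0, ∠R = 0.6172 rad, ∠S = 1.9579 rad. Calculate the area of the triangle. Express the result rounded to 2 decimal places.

area ≈ 15.46

The third angle is ∠T = π − ∠S − ∠R = 0.5665 rad.
Law of sines: s = r·sin S/sin R ≈ 9.6.
Law of sines: t = r·sin T/sin R ≈ 5.5638.
Area = ½·r·s·sin T ≈ 15.456.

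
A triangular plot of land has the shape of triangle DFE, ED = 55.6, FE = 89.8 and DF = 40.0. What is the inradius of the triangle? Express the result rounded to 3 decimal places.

Semiperimeter s = (89.8 + 55.6 + 40)/2 = 92.7.
Heron's formula: area = √(92.7·2.9·37.1·52.7) ≈ 724.99.
Inradius = area/s = 724.99/92.7 ≈ 7.8208.

r ≈ 7.821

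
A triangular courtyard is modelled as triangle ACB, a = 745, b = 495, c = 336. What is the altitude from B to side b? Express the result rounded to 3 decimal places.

270.661

Semiperimeter s = (745 + 336 + 495)/2 = 788.
Heron's formula: area = √(788·43·452·293) ≈ 66989.
The altitude from B has length 2·area/b ≈ 270.66.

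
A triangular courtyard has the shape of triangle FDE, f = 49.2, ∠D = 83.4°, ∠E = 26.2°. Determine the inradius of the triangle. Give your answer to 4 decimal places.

The third angle is ∠F = 180° − ∠D − ∠E = 70.40°.
Law of sines: d = f·sin D/sin F ≈ 51.88.
Law of sines: e = f·sin E/sin F ≈ 23.058.
Area = ½·f·d·sin E ≈ 563.47.
Semiperimeter s = (49.2+51.88+23.058)/2 = 62.069.
Inradius = area/s = 563.47/62.069 ≈ 9.0781.

9.0781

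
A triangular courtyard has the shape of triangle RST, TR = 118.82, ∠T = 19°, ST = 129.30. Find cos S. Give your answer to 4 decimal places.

cos S ≈ 0.4014

By the law of cosines, RS² = ST² + TR² − 2·ST·TR·cos T = 1783.9, so RS ≈ 42.236.
Law of cosines again: cos S = (RS² + ST² − TR²)/(2·RS·ST) ≈ 0.40140, so ∠S ≈ 66.33°.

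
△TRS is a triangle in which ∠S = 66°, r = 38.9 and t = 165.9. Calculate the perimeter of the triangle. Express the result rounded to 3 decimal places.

By the law of cosines, s² = t² + r² − 2·t·r·cos S = 23786, so s ≈ 154.23.
Semiperimeter p = (165.9+38.9+154.23)/2 = 179.51.
Perimeter = 165.9 + 38.9 + 154.23 = 359.03.

perimeter ≈ 359.028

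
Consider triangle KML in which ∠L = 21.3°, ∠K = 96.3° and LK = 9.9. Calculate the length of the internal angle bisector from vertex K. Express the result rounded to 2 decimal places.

t_K ≈ 3.84

The third angle is ∠M = 180° − ∠L − ∠K = 62.40°.
Law of sines: ML = LK·sin K/sin M ≈ 11.104.
Law of sines: KM = LK·sin L/sin M ≈ 4.058.
The bisector from K has length 2·LK·KM·cos(∠K/2)/(LK+KM) ≈ 3.8406.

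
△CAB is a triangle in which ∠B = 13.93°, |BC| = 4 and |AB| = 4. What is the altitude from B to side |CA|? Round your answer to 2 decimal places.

By the law of cosines, |CA|² = |AB|² + |BC|² − 2·|AB|·|BC|·cos B = 0.9411, so |CA| ≈ 0.9701.
Area = ½·|AB|·|BC|·sin B ≈ 1.9259.
The altitude from B has length 2·area/|CA| ≈ 3.9705.

h_B ≈ 3.97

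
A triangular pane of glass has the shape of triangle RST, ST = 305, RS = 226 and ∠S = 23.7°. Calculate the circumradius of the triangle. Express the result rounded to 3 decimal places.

By the law of cosines, TR² = RS² + ST² − 2·RS·ST·cos S = 17868, so TR ≈ 133.67.
Area = ½·RS·ST·sin S ≈ 13853.
Circumradius = TR/(2 sin S) ≈ 166.28.

166.278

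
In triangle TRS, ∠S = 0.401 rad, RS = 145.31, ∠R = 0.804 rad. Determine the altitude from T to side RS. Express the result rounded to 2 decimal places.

The third angle is ∠T = π − ∠R − ∠S = 1.937 rad.
Law of sines: ST = RS·sin R/sin T ≈ 112.06.
Law of sines: TR = RS·sin S/sin T ≈ 60.739.
Area = ½·RS·ST·sin S ≈ 3177.9.
The altitude from T has length 2·area/RS ≈ 43.74.

43.74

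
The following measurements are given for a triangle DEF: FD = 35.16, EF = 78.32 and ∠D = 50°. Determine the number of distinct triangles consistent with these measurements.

1

FD·sin D = 35.16·sin(50°) ≈ 26.93.
Since EF ≥ FD, exactly one triangle exists.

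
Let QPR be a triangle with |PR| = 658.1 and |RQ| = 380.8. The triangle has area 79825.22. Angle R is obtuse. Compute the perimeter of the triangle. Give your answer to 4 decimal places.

From area = ½·|PR|·|RQ|·sin R, we get sin R = 2·area/(|PR|·|RQ|) ≈ 0.63706.
Taking the obtuse solution, ∠R ≈ 140.43°.
Law of cosines then gives |QP| ≈ 982.06.
Perimeter = 658.1 + 380.8 + 982.06 = 2021.

perimeter ≈ 2020.9604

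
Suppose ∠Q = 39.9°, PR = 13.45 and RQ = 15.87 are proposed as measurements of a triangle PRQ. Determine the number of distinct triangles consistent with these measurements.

2

RQ·sin Q = 15.87·sin(39.9°) ≈ 10.18.
Since RQ sin Q < PR < RQ (10.18 < 13.45 < 15.87), two triangles exist.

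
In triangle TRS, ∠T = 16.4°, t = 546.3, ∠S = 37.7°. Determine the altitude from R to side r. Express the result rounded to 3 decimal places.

334.077

The third angle is ∠R = 180° − ∠S − ∠T = 125.90°.
Law of sines: r = t·sin R/sin T ≈ 1567.3.
Law of sines: s = t·sin S/sin T ≈ 1183.2.
Area = ½·t·r·sin S ≈ 2.6181e+05.
The altitude from R has length 2·area/r ≈ 334.08.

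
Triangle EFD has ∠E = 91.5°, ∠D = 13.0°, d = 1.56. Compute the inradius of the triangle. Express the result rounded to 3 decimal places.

The third angle is ∠F = 180° − ∠D − ∠E = 75.50°.
Law of sines: e = d·sin E/sin D ≈ 6.9325.
Law of sines: f = d·sin F/sin D ≈ 6.714.
Area = ½·d·e·sin F ≈ 5.2351.
Semiperimeter s = (6.9325+6.714+1.56)/2 = 7.6032.
Inradius = area/s = 5.2351/7.6032 ≈ 0.68854.

r ≈ 0.689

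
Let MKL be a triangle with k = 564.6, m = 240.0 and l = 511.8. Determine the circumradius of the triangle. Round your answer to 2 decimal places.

By the law of cosines, cos M = (k² + l² − m²) / (2·k·l) ≈ 0.90516, so ∠M ≈ 25.16°.
Circumradius = m/(2 sin M) ≈ 282.3.

R ≈ 282.30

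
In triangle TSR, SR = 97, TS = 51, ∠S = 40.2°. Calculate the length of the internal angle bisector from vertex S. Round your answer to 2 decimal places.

By the law of cosines, RT² = TS² + SR² − 2·TS·SR·cos S = 4453, so RT ≈ 66.731.
The bisector from S has length 2·TS·SR·cos(∠S/2)/(TS+SR) ≈ 62.78.

t_S ≈ 62.78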